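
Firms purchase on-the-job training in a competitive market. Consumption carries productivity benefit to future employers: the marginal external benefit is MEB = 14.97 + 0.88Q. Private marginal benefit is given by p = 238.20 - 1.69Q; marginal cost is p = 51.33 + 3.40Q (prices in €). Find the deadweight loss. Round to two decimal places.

Market equilibrium (private): 51.33 + 3.40Q = 238.20 - 1.69Q → Q_m = 36.7132.
Social marginal benefit = demand + MEB = 253.17 - 0.81Q.
Set SMB = MC: 253.17 - 0.81Q = 51.33 + 3.40Q → Q* = 47.9430.
Between Q* and Q_m the wedge SMB − MC runs linearly from 0 to MEB(Q_m), so the loss is a triangle.
DWL = ½ × 11.2298 × 47.2776 = 265.4590.

DWL = €265.46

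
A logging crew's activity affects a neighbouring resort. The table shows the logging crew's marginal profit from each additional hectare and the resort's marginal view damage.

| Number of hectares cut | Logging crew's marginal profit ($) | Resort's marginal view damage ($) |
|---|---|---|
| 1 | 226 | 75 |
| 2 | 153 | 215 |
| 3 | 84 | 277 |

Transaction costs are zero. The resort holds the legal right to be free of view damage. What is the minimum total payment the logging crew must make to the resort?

Efficient level: marginal profit ≥ marginal view damage through level 1, so k* = 1.
With the resort holding the right, the logging crew must at least compensate total damage at k*: 75 = 75.

$75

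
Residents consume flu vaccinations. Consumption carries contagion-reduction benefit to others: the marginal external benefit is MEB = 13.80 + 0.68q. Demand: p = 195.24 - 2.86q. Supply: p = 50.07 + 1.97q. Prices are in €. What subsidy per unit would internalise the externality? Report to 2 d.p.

subsidy = €39.85 per unit

Social marginal benefit = demand + MEB = 209.04 - 2.18q.
Set SMB = MC: 209.04 - 2.18q = 50.07 + 1.97q → q* = 38.3060.
The Pigouvian subsidy equals MEB at q*: 13.80 + 0.68×38.3060 = 39.8481.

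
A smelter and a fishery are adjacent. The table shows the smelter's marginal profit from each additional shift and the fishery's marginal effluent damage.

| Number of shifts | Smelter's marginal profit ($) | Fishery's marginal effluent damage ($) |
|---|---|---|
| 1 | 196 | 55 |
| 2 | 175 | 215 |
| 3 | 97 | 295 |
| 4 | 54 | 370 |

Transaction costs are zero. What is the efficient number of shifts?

Bargaining reaches the level where marginal profit last exceeds marginal effluent damage.
That holds through level 1 (196 ≥ 55) but not at 2 (175 < 215).

1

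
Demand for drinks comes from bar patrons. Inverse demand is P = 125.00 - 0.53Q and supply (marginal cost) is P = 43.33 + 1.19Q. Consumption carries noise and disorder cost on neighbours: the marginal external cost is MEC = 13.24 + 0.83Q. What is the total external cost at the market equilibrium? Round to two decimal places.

1564.33

Market equilibrium (private): 43.33 + 1.19Q = 125.00 - 0.53Q → Q_m = 47.4826.
Total external cost = ∫₀^{Q_m} (13.24 + 0.83Q) dQ = 13.24×47.4826 + ½×0.83×47.4826² = 1564.3275.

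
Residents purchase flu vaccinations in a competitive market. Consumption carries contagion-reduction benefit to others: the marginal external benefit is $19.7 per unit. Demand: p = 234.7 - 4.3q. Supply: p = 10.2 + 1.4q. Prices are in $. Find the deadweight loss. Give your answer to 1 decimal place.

Market equilibrium (private): 10.2 + 1.4q = 234.7 - 4.3q → q_m = 39.3860.
Social marginal benefit = demand + MEB = 254.4 - 4.3q.
Set SMB = MC: 254.4 - 4.3q = 10.2 + 1.4q → q* = 42.8421.
Height of the DWL triangle at q_m is SMB(q_m) − MC(q_m) = MEB(q_m) = 19.7000.
DWL = ½ × 3.4561 × 19.7000 = 34.0426.

DWL = $34.0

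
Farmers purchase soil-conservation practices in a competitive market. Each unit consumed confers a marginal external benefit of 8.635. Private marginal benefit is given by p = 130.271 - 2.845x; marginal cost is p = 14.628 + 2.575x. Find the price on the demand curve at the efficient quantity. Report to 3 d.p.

Social marginal benefit = demand + MEB = 138.906 - 2.845x.
Set SMB = MC: 138.906 - 2.845x = 14.628 + 2.575x → x* = 22.9295.
Consumer price on the demand curve at x*: 130.271 − 2.845×22.9295 = 65.0366.

P = 65.037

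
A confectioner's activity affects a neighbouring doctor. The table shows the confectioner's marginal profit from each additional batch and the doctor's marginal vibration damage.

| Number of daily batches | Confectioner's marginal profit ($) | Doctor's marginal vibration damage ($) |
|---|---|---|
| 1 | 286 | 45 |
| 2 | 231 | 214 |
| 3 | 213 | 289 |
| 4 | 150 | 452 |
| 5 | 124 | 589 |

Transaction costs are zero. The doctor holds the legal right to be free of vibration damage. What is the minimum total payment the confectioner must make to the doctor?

Efficient level: marginal profit ≥ marginal vibration damage through level 2, so k* = 2.
With the doctor holding the right, the confectioner must at least compensate total damage at k*: 45 + 214 = 259.

$259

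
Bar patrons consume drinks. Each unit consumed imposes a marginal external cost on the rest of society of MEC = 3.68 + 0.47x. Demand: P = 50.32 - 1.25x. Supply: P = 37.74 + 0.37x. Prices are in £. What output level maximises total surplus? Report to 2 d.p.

Social marginal benefit = demand − MEC = 46.64 - 1.72x.
Set SMB = MC: 46.64 - 1.72x = 37.74 + 0.37x → x* = 4.2584.

x* = 4.26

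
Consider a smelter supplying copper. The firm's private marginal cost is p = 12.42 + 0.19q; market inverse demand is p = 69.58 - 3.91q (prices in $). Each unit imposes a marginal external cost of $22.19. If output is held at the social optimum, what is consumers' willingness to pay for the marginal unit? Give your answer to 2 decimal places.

Social marginal cost = private MC + MEC = 34.61 + 0.19q.
Set SMC = demand: 34.61 + 0.19q = 69.58 - 3.91q → q* = 8.5293.
Consumer price on the demand curve at q*: 69.58 − 3.91×8.5293 = 36.2304.

P = $36.23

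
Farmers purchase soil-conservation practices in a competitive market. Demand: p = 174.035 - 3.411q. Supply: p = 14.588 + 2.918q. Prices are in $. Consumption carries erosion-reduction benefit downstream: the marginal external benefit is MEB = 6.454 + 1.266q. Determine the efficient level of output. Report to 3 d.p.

Social marginal benefit = demand + MEB = 180.489 - 2.145q.
Set SMB = MC: 180.489 - 2.145q = 14.588 + 2.918q → q* = 32.7673.

q* = 32.767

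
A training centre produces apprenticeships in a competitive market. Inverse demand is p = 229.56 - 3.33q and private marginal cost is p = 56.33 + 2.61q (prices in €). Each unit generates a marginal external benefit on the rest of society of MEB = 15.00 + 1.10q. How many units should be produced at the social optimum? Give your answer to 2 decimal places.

q* = 38.89

Social marginal cost = private MC − MEB = 41.33 + 1.51q.
Set SMC = demand: 41.33 + 1.51q = 229.56 - 3.33q → q* = 38.8905.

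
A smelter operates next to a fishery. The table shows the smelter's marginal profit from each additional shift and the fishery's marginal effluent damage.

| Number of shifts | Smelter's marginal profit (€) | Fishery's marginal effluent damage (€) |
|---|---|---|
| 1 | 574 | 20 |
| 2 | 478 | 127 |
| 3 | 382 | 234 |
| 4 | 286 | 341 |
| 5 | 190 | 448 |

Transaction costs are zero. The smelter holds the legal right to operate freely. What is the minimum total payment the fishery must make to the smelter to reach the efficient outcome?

€476

Left alone the smelter would choose level 5 (marginal profit stays positive).
Efficient level: k* = 3 (marginal profit ≥ marginal effluent damage through 3).
The fishery must at least cover the smelter's forgone profit from cutting 5→3: 286 + 190 = 476.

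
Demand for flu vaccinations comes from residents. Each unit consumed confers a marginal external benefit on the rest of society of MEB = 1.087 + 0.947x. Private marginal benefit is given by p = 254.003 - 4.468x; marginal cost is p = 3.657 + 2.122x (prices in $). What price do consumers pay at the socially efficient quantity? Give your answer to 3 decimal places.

P = $54.924

Social marginal benefit = demand + MEB = 255.090 - 3.521x.
Set SMB = MC: 255.090 - 3.521x = 3.657 + 2.122x → x* = 44.5566.
Consumer price on the demand curve at x*: 254.003 − 4.468×44.5566 = 54.9241.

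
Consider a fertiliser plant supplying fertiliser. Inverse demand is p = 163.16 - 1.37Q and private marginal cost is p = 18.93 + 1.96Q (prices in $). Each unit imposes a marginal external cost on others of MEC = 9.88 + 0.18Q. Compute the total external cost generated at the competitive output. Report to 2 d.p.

$596.76

Market equilibrium (private): 18.93 + 1.96Q = 163.16 - 1.37Q → Q_m = 43.3123.
Total external cost = ∫₀^{Q_m} (9.88 + 0.18Q) dQ = 9.88×43.3123 + ½×0.18×43.3123² = 596.7615.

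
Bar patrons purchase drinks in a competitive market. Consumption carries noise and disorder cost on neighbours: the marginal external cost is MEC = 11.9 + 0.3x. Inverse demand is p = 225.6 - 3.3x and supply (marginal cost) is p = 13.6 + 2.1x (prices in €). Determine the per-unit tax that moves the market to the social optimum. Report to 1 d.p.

tax = €22.4 per unit

Social marginal benefit = demand − MEC = 213.7 - 3.6x.
Set SMB = MC: 213.7 - 3.6x = 13.6 + 2.1x → x* = 35.1053.
The Pigouvian tax equals MEC at x*: 11.9 + 0.3×35.1053 = 22.4316.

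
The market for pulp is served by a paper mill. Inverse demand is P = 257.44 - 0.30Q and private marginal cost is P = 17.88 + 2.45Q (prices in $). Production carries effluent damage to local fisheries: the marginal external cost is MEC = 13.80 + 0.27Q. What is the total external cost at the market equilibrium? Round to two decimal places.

Market equilibrium (private): 17.88 + 2.45Q = 257.44 - 0.30Q → Q_m = 87.1127.
Total external cost = ∫₀^{Q_m} (13.80 + 0.27Q) dQ = 13.80×87.1127 + ½×0.27×87.1127² = 2226.6193.

$2226.62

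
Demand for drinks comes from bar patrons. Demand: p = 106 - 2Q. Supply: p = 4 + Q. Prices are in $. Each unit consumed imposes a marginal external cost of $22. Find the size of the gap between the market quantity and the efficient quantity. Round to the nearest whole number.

7 units

Market equilibrium (private): 4 + Q = 106 - 2Q → Q_m = 34.0000.
Social marginal benefit = demand − MEC = 84 - 2Q.
Set SMB = MC: 84 - 2Q = 4 + Q → Q* = 26.6667.
Gap = |34.0000 − 26.6667| = 7.3333.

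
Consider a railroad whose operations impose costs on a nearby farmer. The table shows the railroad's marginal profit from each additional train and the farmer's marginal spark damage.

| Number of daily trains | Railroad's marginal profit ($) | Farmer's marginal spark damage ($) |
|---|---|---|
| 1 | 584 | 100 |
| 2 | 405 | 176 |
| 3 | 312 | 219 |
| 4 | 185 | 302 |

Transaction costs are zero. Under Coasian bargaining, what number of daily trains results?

3

Bargaining reaches the level where marginal profit last exceeds marginal spark damage.
That holds through level 3 (312 ≥ 219) but not at 4 (185 < 302).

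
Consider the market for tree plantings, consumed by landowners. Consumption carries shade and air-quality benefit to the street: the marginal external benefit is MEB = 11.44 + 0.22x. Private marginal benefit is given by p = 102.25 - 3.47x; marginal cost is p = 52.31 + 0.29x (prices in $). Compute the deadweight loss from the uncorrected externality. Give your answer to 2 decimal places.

DWL = $29.13

Market equilibrium (private): 52.31 + 0.29x = 102.25 - 3.47x → x_m = 13.2819.
Social marginal benefit = demand + MEB = 113.69 - 3.25x.
Set SMB = MC: 113.69 - 3.25x = 52.31 + 0.29x → x* = 17.3390.
Height of the DWL triangle at x_m is SMB(x_m) − MC(x_m) = MEB(x_m) = 14.3620.
DWL = ½ × 4.0571 × 14.3620 = 29.1340.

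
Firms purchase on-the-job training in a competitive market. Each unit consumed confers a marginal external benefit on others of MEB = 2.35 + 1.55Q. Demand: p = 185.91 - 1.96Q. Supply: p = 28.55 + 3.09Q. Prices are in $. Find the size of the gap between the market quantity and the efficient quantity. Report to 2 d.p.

14.47 units

Market equilibrium (private): 28.55 + 3.09Q = 185.91 - 1.96Q → Q_m = 31.1604.
Social marginal benefit = demand + MEB = 188.26 - 0.41Q.
Set SMB = MC: 188.26 - 0.41Q = 28.55 + 3.09Q → Q* = 45.6314.
Gap = |31.1604 − 45.6314| = 14.4710.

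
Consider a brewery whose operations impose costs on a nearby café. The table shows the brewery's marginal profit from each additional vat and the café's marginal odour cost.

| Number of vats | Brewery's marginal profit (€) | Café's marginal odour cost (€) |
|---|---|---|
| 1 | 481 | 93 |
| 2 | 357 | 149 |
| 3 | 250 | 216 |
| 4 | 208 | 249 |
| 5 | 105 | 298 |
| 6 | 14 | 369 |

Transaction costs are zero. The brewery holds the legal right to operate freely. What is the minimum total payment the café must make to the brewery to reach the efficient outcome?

Left alone the brewery would choose level 6 (marginal profit stays positive).
Efficient level: k* = 3 (marginal profit ≥ marginal odour cost through 3).
The café must at least cover the brewery's forgone profit from cutting 6→3: 208 + 105 + 14 = 327.

€327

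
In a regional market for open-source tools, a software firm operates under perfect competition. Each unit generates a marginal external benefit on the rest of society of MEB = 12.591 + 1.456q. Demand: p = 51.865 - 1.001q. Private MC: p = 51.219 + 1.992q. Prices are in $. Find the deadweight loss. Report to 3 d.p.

DWL = $54.179

Market equilibrium (private): 51.219 + 1.992q = 51.865 - 1.001q → q_m = 0.2158.
Social marginal cost = private MC − MEB = 38.628 + 0.536q.
Set SMC = demand: 38.628 + 0.536q = 51.865 - 1.001q → q* = 8.6122.
Between q* and q_m the wedge demand − SMC runs linearly from 0 to MEB(q_m), so the loss is a triangle.
DWL = ½ × 8.3964 × 12.9053 = 54.1790.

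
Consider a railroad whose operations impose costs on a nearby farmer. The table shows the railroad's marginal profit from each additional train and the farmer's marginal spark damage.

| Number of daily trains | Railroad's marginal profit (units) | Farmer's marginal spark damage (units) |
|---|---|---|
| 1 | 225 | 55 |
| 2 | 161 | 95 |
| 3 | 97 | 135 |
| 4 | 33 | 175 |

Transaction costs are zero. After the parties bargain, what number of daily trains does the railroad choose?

Bargaining reaches the level where marginal profit last exceeds marginal spark damage.
That holds through level 2 (161 ≥ 95) but not at 3 (97 < 135).

2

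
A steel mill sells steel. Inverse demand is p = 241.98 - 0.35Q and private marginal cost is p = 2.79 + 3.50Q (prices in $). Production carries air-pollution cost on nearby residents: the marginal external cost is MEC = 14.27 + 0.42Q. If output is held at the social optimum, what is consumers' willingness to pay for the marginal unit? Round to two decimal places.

P = $223.54

Social marginal cost = private MC + MEC = 17.06 + 3.92Q.
Set SMC = demand: 17.06 + 3.92Q = 241.98 - 0.35Q → Q* = 52.6745.
Consumer price on the demand curve at Q*: 241.98 − 0.35×52.6745 = 223.5439.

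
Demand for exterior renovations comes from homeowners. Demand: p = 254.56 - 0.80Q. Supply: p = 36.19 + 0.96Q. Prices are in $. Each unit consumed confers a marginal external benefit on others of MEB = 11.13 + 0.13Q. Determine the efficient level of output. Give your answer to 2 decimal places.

Q* = 140.80

Social marginal benefit = demand + MEB = 265.69 - 0.67Q.
Set SMB = MC: 265.69 - 0.67Q = 36.19 + 0.96Q → Q* = 140.7975.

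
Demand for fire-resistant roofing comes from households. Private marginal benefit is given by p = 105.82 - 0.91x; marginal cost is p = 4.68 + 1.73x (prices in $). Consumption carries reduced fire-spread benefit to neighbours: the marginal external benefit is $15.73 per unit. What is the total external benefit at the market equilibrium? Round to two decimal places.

Market equilibrium (private): 4.68 + 1.73x = 105.82 - 0.91x → x_m = 38.3106.
Total external benefit = MEB × x_m = 15.73 × 38.3106 = 602.6257.

$602.63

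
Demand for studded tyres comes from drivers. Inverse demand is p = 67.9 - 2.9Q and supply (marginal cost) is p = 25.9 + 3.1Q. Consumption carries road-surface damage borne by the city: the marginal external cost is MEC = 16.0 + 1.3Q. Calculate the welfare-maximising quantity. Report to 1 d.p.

Social marginal benefit = demand − MEC = 51.9 - 4.2Q.
Set SMB = MC: 51.9 - 4.2Q = 25.9 + 3.1Q → Q* = 3.5616.

Q* = 3.6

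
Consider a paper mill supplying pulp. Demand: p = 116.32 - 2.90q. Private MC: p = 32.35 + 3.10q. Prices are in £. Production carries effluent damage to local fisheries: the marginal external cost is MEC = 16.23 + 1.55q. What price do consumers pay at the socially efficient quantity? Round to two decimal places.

Social marginal cost = private MC + MEC = 48.58 + 4.65q.
Set SMC = demand: 48.58 + 4.65q = 116.32 - 2.90q → q* = 8.9722.
Consumer price on the demand curve at q*: 116.32 − 2.90×8.9722 = 90.3006.

P = £90.30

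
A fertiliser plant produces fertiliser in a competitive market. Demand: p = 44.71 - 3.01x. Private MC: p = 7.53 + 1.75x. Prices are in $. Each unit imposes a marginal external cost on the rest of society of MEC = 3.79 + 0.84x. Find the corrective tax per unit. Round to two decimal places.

Social marginal cost = private MC + MEC = 11.32 + 2.59x.
Set SMC = demand: 11.32 + 2.59x = 44.71 - 3.01x → x* = 5.9625.
The Pigouvian tax equals MEC at x*: 3.79 + 0.84×5.9625 = 8.7985.

tax = $8.80 per unit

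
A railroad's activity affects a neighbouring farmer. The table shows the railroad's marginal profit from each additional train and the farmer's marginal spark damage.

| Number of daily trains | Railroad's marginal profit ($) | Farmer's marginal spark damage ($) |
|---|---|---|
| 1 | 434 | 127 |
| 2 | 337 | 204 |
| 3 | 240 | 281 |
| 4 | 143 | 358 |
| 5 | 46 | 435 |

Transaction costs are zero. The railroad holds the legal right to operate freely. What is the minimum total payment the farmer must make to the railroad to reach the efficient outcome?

$429

Left alone the railroad would choose level 5 (marginal profit stays positive).
Efficient level: k* = 2 (marginal profit ≥ marginal spark damage through 2).
The farmer must at least cover the railroad's forgone profit from cutting 5→2: 240 + 143 + 46 = 429.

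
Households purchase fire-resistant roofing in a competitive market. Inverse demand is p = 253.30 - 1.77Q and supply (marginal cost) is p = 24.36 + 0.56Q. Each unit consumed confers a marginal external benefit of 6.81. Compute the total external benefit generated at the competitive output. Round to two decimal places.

669.13

Market equilibrium (private): 24.36 + 0.56Q = 253.30 - 1.77Q → Q_m = 98.2575.
Total external benefit = MEB × Q_m = 6.81 × 98.2575 = 669.1336.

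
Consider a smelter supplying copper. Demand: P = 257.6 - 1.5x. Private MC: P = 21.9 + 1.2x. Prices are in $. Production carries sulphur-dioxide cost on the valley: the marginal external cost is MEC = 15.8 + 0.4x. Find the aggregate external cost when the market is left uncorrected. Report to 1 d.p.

Market equilibrium (private): 21.9 + 1.2x = 257.6 - 1.5x → x_m = 87.2963.
Total external cost = ∫₀^{x_m} (15.8 + 0.4x) dx = 15.8×87.2963 + ½×0.4×87.2963² = 2903.4103.

$2903.4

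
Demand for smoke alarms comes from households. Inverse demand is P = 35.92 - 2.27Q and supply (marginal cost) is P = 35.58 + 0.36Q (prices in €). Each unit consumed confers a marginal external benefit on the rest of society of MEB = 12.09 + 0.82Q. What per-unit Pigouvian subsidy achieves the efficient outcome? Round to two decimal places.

Social marginal benefit = demand + MEB = 48.01 - 1.45Q.
Set SMB = MC: 48.01 - 1.45Q = 35.58 + 0.36Q → Q* = 6.8674.
The Pigouvian subsidy equals MEB at Q*: 12.09 + 0.82×6.8674 = 17.7213.

subsidy = €17.72 per unit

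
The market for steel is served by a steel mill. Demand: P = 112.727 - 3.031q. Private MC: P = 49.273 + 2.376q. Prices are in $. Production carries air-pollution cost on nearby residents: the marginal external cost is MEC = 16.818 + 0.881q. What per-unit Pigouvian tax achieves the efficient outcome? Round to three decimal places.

Social marginal cost = private MC + MEC = 66.091 + 3.257q.
Set SMC = demand: 66.091 + 3.257q = 112.727 - 3.031q → q* = 7.4167.
The Pigouvian tax equals MEC at q*: 16.818 + 0.881×7.4167 = 23.3521.

tax = $23.352 per unit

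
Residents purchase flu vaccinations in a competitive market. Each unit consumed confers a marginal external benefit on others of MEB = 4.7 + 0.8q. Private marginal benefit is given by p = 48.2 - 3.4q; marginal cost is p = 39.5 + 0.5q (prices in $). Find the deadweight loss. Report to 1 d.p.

Market equilibrium (private): 39.5 + 0.5q = 48.2 - 3.4q → q_m = 2.2308.
Social marginal benefit = demand + MEB = 52.9 - 2.6q.
Set SMB = MC: 52.9 - 2.6q = 39.5 + 0.5q → q* = 4.3226.
The welfare-loss triangle has base |q_m − q*| and height MEB(q_m) (the vertical gap between SMB and MC is zero at q* and MEB at q_m).
DWL = ½ × 2.0918 × 6.4846 = 6.7822.

DWL = $6.8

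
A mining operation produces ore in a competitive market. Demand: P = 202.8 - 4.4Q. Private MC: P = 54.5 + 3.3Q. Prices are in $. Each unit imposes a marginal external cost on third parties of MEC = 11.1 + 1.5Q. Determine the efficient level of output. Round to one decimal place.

Q* = 14.9

Social marginal cost = private MC + MEC = 65.6 + 4.8Q.
Set SMC = demand: 65.6 + 4.8Q = 202.8 - 4.4Q → Q* = 14.9130.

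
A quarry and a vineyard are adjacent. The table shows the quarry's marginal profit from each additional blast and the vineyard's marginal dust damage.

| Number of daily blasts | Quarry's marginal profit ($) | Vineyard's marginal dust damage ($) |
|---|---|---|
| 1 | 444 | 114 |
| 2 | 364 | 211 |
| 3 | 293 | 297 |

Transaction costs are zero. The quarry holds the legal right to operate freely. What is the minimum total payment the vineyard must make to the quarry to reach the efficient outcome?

$293

Left alone the quarry would choose level 3 (marginal profit stays positive).
Efficient level: k* = 2 (marginal profit ≥ marginal dust damage through 2).
The vineyard must at least cover the quarry's forgone profit from cutting 3→2: 293 = 293.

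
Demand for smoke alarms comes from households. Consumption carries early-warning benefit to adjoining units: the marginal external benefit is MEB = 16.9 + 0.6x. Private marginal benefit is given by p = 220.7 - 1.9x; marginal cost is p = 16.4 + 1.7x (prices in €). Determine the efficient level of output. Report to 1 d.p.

x* = 73.7

Social marginal benefit = demand + MEB = 237.6 - 1.3x.
Set SMB = MC: 237.6 - 1.3x = 16.4 + 1.7x → x* = 73.7333.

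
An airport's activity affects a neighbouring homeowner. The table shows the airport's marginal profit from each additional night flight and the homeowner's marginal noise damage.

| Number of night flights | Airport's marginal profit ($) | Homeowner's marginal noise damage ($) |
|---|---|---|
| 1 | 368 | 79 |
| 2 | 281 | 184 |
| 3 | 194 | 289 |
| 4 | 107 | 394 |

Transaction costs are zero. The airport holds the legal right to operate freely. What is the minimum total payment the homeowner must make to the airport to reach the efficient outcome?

Left alone the airport would choose level 4 (marginal profit stays positive).
Efficient level: k* = 2 (marginal profit ≥ marginal noise damage through 2).
The homeowner must at least cover the airport's forgone profit from cutting 4→2: 194 + 107 = 301.

$301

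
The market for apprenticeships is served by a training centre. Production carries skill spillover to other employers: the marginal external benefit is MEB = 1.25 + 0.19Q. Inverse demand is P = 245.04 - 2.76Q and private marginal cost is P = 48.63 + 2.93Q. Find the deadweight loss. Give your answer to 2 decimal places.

Market equilibrium (private): 48.63 + 2.93Q = 245.04 - 2.76Q → Q_m = 34.5185.
Social marginal cost = private MC − MEB = 47.38 + 2.74Q.
Set SMC = demand: 47.38 + 2.74Q = 245.04 - 2.76Q → Q* = 35.9382.
The welfare-loss triangle has base |Q_m − Q*| and height MEB(Q_m) (the vertical gap between SMC and demand is zero at Q* and MEB at Q_m).
DWL = ½ × 1.4197 × 7.8085 = 5.5429.

DWL = 5.54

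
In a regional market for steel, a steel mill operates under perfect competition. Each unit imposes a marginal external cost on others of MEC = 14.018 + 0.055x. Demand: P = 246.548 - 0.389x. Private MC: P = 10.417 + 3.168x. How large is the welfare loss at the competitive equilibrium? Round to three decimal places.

DWL = 43.217

Market equilibrium (private): 10.417 + 3.168x = 246.548 - 0.389x → x_m = 66.3849.
Social marginal cost = private MC + MEC = 24.435 + 3.223x.
Set SMC = demand: 24.435 + 3.223x = 246.548 - 0.389x → x* = 61.4931.
Height of the DWL triangle at x_m is SMC(x_m) − demand(x_m) = MEC(x_m) = 17.6692.
DWL = ½ × 4.8918 × 17.6692 = 43.2171.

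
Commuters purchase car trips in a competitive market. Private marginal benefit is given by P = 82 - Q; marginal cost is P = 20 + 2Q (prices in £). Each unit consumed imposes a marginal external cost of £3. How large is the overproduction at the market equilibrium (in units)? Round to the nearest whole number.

Market equilibrium (private): 20 + 2Q = 82 - Q → Q_m = 20.6667.
Social marginal benefit = demand − MEC = 79 - Q.
Set SMB = MC: 79 - Q = 20 + 2Q → Q* = 19.6667.
Gap = |20.6667 − 19.6667| = 1.0000.

1 units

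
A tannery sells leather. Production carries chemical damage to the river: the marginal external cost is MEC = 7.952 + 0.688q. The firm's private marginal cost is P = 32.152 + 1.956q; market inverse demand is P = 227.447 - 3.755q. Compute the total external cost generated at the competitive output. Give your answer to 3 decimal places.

Market equilibrium (private): 32.152 + 1.956q = 227.447 - 3.755q → q_m = 34.1963.
Total external cost = ∫₀^{q_m} (7.952 + 0.688q) dq = 7.952×34.1963 + ½×0.688×34.1963² = 674.1981.

674.198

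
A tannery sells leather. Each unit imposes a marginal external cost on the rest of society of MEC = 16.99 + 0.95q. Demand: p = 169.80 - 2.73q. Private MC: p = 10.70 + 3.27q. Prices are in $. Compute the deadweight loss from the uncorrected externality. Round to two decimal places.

Market equilibrium (private): 10.70 + 3.27q = 169.80 - 2.73q → q_m = 26.5167.
Social marginal cost = private MC + MEC = 27.69 + 4.22q.
Set SMC = demand: 27.69 + 4.22q = 169.80 - 2.73q → q* = 20.4475.
The loss is the area between SMC and demand from q* to q_m; with linear curves that's a triangle of height MEC(q_m).
DWL = ½ × 6.0692 × 42.1808 = 128.0019.

DWL = $128.00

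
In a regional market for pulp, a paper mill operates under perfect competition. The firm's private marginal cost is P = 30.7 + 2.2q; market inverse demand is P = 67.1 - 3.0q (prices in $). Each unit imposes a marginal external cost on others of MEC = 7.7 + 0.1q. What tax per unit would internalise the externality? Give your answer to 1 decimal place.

tax = $8.2 per unit

Social marginal cost = private MC + MEC = 38.4 + 2.3q.
Set SMC = demand: 38.4 + 2.3q = 67.1 - 3.0q → q* = 5.4151.
The Pigouvian tax equals MEC at q*: 7.7 + 0.1×5.4151 = 8.2415.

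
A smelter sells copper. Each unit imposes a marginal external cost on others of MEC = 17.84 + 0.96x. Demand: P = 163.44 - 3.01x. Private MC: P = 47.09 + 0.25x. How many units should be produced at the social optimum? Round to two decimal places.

x* = 23.34

Social marginal cost = private MC + MEC = 64.93 + 1.21x.
Set SMC = demand: 64.93 + 1.21x = 163.44 - 3.01x → x* = 23.3436.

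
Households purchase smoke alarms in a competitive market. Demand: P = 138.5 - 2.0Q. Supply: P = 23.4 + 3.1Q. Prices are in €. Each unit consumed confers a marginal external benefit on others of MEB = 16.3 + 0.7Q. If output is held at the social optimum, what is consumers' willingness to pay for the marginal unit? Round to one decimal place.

P = €78.8

Social marginal benefit = demand + MEB = 154.8 - 1.3Q.
Set SMB = MC: 154.8 - 1.3Q = 23.4 + 3.1Q → Q* = 29.8636.
Consumer price on the demand curve at Q*: 138.5 − 2.0×29.8636 = 78.7728.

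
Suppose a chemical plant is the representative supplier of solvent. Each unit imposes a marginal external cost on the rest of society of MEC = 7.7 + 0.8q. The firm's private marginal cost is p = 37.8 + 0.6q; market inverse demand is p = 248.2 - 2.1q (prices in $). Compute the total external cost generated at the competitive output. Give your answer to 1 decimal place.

$3029.0

Market equilibrium (private): 37.8 + 0.6q = 248.2 - 2.1q → q_m = 77.9259.
Total external cost = ∫₀^{q_m} (7.7 + 0.8q) dq = 7.7×77.9259 + ½×0.8×77.9259² = 3029.0078.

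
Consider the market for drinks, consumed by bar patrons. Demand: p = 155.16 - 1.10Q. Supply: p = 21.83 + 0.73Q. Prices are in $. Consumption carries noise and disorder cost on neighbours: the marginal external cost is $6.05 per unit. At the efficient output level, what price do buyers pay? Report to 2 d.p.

P = $78.65

Social marginal benefit = demand − MEC = 149.11 - 1.10Q.
Set SMB = MC: 149.11 - 1.10Q = 21.83 + 0.73Q → Q* = 69.5519.
Consumer price on the demand curve at Q*: 155.16 − 1.10×69.5519 = 78.6529.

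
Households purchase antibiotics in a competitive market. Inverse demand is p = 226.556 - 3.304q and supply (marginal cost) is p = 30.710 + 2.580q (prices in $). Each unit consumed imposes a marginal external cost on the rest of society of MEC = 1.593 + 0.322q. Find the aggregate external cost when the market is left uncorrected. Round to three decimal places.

Market equilibrium (private): 30.710 + 2.580q = 226.556 - 3.304q → q_m = 33.2845.
Total external cost = ∫₀^{q_m} (1.593 + 0.322q) dq = 1.593×33.2845 + ½×0.322×33.2845² = 231.3873.

$231.387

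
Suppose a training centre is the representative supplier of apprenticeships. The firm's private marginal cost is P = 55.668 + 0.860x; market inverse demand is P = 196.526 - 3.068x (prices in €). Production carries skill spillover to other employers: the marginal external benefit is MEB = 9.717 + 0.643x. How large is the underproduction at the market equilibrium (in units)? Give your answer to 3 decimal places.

Market equilibrium (private): 55.668 + 0.860x = 196.526 - 3.068x → x_m = 35.8600.
Social marginal cost = private MC − MEB = 45.951 + 0.217x.
Set SMC = demand: 45.951 + 0.217x = 196.526 - 3.068x → x* = 45.8371.
Gap = |35.8600 − 45.8371| = 9.9771.

9.977 units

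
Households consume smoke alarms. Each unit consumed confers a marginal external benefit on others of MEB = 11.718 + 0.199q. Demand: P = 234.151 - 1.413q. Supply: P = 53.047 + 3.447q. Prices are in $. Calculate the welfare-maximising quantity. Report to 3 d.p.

q* = 41.369

Social marginal benefit = demand + MEB = 245.869 - 1.214q.
Set SMB = MC: 245.869 - 1.214q = 53.047 + 3.447q → q* = 41.3692.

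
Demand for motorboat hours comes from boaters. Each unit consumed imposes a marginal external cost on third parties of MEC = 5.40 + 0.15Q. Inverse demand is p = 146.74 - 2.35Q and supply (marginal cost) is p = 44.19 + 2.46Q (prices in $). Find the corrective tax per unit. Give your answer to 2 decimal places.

tax = $8.34 per unit

Social marginal benefit = demand − MEC = 141.34 - 2.50Q.
Set SMB = MC: 141.34 - 2.50Q = 44.19 + 2.46Q → Q* = 19.5867.
The Pigouvian tax equals MEC at Q*: 5.40 + 0.15×19.5867 = 8.3380.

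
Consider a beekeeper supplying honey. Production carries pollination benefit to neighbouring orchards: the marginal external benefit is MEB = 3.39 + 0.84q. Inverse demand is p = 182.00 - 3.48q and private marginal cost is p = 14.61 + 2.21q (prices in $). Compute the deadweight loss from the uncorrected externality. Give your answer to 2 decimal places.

Market equilibrium (private): 14.61 + 2.21q = 182.00 - 3.48q → q_m = 29.4183.
Social marginal cost = private MC − MEB = 11.22 + 1.37q.
Set SMC = demand: 11.22 + 1.37q = 182.00 - 3.48q → q* = 35.2124.
Height of the DWL triangle at q_m is demand(q_m) − SMC(q_m) = MEB(q_m) = 28.1014.
DWL = ½ × 5.7941 × 28.1014 = 81.4112.

DWL = $81.41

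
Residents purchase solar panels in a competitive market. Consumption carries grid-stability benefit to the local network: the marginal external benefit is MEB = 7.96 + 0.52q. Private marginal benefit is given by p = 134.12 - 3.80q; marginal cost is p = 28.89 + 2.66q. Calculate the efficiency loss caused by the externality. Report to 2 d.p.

DWL = 22.72

Market equilibrium (private): 28.89 + 2.66q = 134.12 - 3.80q → q_m = 16.2895.
Social marginal benefit = demand + MEB = 142.08 - 3.28q.
Set SMB = MC: 142.08 - 3.28q = 28.89 + 2.66q → q* = 19.0556.
Between q* and q_m the wedge SMB − MC runs linearly from 0 to MEB(q_m), so the loss is a triangle.
DWL = ½ × 2.7661 × 16.4305 = 22.7242.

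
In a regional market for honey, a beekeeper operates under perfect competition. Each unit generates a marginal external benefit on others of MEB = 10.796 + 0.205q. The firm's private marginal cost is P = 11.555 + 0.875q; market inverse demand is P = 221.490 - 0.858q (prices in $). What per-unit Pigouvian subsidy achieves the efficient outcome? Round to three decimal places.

subsidy = $40.410 per unit

Social marginal cost = private MC − MEB = 0.759 + 0.670q.
Set SMC = demand: 0.759 + 0.670q = 221.490 - 0.858q → q* = 144.4575.
The Pigouvian subsidy equals MEB at q*: 10.796 + 0.205×144.4575 = 40.4098.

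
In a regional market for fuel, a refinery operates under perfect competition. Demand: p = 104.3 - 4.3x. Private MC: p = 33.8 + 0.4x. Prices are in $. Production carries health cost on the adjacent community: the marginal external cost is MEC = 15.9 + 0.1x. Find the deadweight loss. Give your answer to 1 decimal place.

Market equilibrium (private): 33.8 + 0.4x = 104.3 - 4.3x → x_m = 15.0000.
Social marginal cost = private MC + MEC = 49.7 + 0.5x.
Set SMC = demand: 49.7 + 0.5x = 104.3 - 4.3x → x* = 11.3750.
The welfare-loss triangle has base |x_m − x*| and height MEC(x_m) (the vertical gap between SMC and demand is zero at x* and MEC at x_m).
DWL = ½ × 3.6250 × 17.4000 = 31.5375.

DWL = $31.5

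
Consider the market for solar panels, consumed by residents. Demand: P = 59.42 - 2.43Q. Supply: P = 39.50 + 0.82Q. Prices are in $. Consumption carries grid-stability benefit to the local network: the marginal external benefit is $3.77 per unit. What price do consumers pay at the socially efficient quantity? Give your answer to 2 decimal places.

Social marginal benefit = demand + MEB = 63.19 - 2.43Q.
Set SMB = MC: 63.19 - 2.43Q = 39.50 + 0.82Q → Q* = 7.2892.
Consumer price on the demand curve at Q*: 59.42 − 2.43×7.2892 = 41.7072.

P = $41.71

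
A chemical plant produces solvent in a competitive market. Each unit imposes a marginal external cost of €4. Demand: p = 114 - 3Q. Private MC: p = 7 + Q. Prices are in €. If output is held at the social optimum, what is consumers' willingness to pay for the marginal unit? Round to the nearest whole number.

Social marginal cost = private MC + MEC = 11 + Q.
Set SMC = demand: 11 + Q = 114 - 3Q → Q* = 25.7500.
Consumer price on the demand curve at Q*: 114 − 3×25.7500 = 36.7500.

P = €37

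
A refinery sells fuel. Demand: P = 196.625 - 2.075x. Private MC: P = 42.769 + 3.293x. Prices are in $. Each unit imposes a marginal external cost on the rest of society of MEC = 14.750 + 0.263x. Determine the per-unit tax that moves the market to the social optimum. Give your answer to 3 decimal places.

Social marginal cost = private MC + MEC = 57.519 + 3.556x.
Set SMC = demand: 57.519 + 3.556x = 196.625 - 2.075x → x* = 24.7036.
The Pigouvian tax equals MEC at x*: 14.750 + 0.263×24.7036 = 21.2470.

tax = $21.247 per unit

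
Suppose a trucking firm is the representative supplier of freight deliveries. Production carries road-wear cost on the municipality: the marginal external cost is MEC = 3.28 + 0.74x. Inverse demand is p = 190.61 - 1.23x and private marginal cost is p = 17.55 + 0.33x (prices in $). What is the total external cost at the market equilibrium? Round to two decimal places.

$4917.38

Market equilibrium (private): 17.55 + 0.33x = 190.61 - 1.23x → x_m = 110.9359.
Total external cost = ∫₀^{x_m} (3.28 + 0.74x) dx = 3.28×110.9359 + ½×0.74×110.9359² = 4917.3761.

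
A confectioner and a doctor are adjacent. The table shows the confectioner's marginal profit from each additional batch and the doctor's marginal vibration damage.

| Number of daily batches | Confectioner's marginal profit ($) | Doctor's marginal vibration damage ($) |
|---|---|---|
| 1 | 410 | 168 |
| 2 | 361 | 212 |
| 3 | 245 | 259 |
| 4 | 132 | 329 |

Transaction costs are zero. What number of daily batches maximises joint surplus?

2

Bargaining reaches the level where marginal profit last exceeds marginal vibration damage.
That holds through level 2 (361 ≥ 212) but not at 3 (245 < 259).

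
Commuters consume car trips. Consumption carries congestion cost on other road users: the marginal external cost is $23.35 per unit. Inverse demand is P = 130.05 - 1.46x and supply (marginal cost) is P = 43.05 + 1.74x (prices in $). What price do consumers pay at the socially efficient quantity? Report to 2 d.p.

P = $101.01

Social marginal benefit = demand − MEC = 106.70 - 1.46x.
Set SMB = MC: 106.70 - 1.46x = 43.05 + 1.74x → x* = 19.8906.
Consumer price on the demand curve at x*: 130.05 − 1.46×19.8906 = 101.0097.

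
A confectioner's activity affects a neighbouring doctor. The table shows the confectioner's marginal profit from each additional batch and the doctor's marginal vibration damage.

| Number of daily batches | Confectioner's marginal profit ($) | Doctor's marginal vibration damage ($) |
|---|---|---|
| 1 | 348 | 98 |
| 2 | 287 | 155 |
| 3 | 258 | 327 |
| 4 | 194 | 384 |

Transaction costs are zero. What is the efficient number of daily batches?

2

Bargaining reaches the level where marginal profit last exceeds marginal vibration damage.
That holds through level 2 (287 ≥ 155) but not at 3 (258 < 327).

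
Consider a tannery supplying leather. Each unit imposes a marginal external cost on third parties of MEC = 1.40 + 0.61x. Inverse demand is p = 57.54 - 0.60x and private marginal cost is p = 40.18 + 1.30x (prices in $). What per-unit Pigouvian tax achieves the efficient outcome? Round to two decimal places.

Social marginal cost = private MC + MEC = 41.58 + 1.91x.
Set SMC = demand: 41.58 + 1.91x = 57.54 - 0.60x → x* = 6.3586.
The Pigouvian tax equals MEC at x*: 1.40 + 0.61×6.3586 = 5.2787.

tax = $5.28 per unit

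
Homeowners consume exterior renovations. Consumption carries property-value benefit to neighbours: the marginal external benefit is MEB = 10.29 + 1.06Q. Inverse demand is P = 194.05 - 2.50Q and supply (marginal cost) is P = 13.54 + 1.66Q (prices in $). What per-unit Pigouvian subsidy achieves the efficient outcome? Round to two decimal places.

Social marginal benefit = demand + MEB = 204.34 - 1.44Q.
Set SMB = MC: 204.34 - 1.44Q = 13.54 + 1.66Q → Q* = 61.5484.
The Pigouvian subsidy equals MEB at Q*: 10.29 + 1.06×61.5484 = 75.5313.

subsidy = $75.53 per unit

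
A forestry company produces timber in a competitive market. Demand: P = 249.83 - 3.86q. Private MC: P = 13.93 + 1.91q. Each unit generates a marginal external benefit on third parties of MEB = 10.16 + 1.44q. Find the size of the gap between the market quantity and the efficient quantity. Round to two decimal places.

Market equilibrium (private): 13.93 + 1.91q = 249.83 - 3.86q → q_m = 40.8839.
Social marginal cost = private MC − MEB = 3.77 + 0.47q.
Set SMC = demand: 3.77 + 0.47q = 249.83 - 3.86q → q* = 56.8268.
Gap = |40.8839 − 56.8268| = 15.9429.

15.94 units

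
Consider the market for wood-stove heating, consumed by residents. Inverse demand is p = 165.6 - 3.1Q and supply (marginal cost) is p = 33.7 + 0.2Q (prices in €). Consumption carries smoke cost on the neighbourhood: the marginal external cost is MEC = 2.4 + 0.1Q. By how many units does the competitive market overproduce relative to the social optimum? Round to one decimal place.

Market equilibrium (private): 33.7 + 0.2Q = 165.6 - 3.1Q → Q_m = 39.9697.
Social marginal benefit = demand − MEC = 163.2 - 3.2Q.
Set SMB = MC: 163.2 - 3.2Q = 33.7 + 0.2Q → Q* = 38.0882.
Gap = |39.9697 − 38.0882| = 1.8815.

1.9 units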